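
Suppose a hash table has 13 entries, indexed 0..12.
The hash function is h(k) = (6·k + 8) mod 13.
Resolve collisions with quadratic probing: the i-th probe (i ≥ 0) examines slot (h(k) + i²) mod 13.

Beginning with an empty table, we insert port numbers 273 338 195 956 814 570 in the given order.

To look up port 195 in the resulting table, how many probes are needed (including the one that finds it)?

273 hashes to 8; slot 8 is free → place at 8.
338 hashes to 8; 8 taken → place at 9.
195 hashes to 8; 8,9 taken → place at 12.
956 hashes to 11; slot 11 is free → place at 11.
814 hashes to 4; slot 4 is free → place at 4.
570 hashes to 9; 9 taken → place at 10.
Table: [_, _, _, _, 814, _, _, _, 273, 338, 570, 956, 195]
Lookup 195: h=8, probe 8,9,12 → found at 12.

3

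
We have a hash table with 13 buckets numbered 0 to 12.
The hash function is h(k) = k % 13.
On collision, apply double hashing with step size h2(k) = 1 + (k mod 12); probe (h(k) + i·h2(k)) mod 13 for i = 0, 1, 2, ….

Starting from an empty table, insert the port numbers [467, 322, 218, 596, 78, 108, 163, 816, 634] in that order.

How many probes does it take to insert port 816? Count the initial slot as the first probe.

Insert 467: h=12, slot 12 empty → index 12.
Insert 322: h=10, slot 10 empty → index 10.
Insert 218: h=10, h2=3, slot 10 occupied → index 0.
Insert 596: h=11, slot 11 empty → index 11.
Insert 78: h=0, h2=7, slot 0 occupied → index 7.
Insert 108: h=4, slot 4 empty → index 4.
Insert 163: h=7, h2=8, slot 7 occupied → index 2.
Insert 816: h=10, h2=1, slots 10,11,12,0 occupied → index 1.
Insert 634: h=10, h2=11, slot 10 occupied → index 8.
Table: [218, 816, 163, -, 108, -, -, 78, 634, -, 322, 596, 467]

5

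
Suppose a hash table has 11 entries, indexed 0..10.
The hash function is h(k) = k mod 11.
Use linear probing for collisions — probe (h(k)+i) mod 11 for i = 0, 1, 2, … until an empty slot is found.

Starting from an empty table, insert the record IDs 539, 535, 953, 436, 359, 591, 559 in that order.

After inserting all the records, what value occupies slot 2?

559

539 hashes to 0; slot 0 is free => place at 0.
535 hashes to 7; slot 7 is free => place at 7.
953 hashes to 7; 7 taken => place at 8.
436 hashes to 7; 7,8 taken => place at 9.
359 hashes to 7; 7,8,9 taken => place at 10.
591 hashes to 8; 8,9,10,0 taken => place at 1.
559 hashes to 9; 9,10,0,1 taken => place at 2.
Table: [539, 591, 559, —, —, —, —, 535, 953, 436, 359]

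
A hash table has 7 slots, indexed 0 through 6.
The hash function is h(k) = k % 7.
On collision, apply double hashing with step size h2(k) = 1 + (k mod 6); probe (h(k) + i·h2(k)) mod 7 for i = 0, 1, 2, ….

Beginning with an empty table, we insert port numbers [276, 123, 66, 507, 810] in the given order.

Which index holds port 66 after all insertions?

5

276 hashes to 3; slot 3 is free -> place at 3.
123 hashes to 4; slot 4 is free -> place at 4.
66 hashes to 3, h2=1; 3,4 taken -> place at 5.
507 hashes to 3, h2=4; 3 taken -> place at 0.
810 hashes to 5, h2=1; 5 taken -> place at 6.
Table: [507, -, -, 276, 123, 66, 810]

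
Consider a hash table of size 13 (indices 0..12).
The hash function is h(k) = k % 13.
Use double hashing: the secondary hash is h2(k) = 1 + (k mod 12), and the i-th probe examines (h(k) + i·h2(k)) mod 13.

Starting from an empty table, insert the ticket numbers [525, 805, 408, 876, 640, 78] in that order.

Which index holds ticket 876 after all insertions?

7

Insert 525: h=5, slot 5 empty => index 5.
Insert 805: h=12, slot 12 empty => index 12.
Insert 408: h=5, h2=1, slot 5 occupied => index 6.
Insert 876: h=5, h2=1, slots 5,6 occupied => index 7.
Insert 640: h=3, slot 3 empty => index 3.
Insert 78: h=0, slot 0 empty => index 0.
Table: [78, —, —, 640, —, 525, 408, 876, —, —, —, —, 805]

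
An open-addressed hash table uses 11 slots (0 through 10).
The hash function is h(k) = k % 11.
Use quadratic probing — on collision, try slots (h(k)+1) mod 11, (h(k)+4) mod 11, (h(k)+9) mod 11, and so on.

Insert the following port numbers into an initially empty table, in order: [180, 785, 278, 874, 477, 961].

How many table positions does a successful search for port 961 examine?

Insert 180: h=4, slot 4 empty → index 4.
Insert 785: h=4, slot 4 occupied → index 5.
Insert 278: h=3, slot 3 empty → index 3.
Insert 874: h=5, slot 5 occupied → index 6.
Insert 477: h=4, slots 4,5 occupied → index 8.
Insert 961: h=4, slots 4,5,8 occupied → index 2.
Table: [∅, ∅, 961, 278, 180, 785, 874, ∅, 477, ∅, ∅]
Lookup 961: h=4, probe 4,5,8,2 → found at 2.

4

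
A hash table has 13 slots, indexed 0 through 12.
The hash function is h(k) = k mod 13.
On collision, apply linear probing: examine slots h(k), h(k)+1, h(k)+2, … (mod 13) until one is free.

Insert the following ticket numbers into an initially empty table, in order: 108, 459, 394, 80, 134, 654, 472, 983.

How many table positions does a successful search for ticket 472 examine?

Insert 108: h=4, slot 4 empty => index 4.
Insert 459: h=4, slot 4 occupied => index 5.
Insert 394: h=4, slots 4,5 occupied => index 6.
Insert 80: h=2, slot 2 empty => index 2.
Insert 134: h=4, slots 4,5,6 occupied => index 7.
Insert 654: h=4, slots 4,5,6,7 occupied => index 8.
Insert 472: h=4, slots 4,5,6,7,8 occupied => index 9.
Insert 983: h=8, slots 8,9 occupied => index 10.
Table: [-, -, 80, -, 108, 459, 394, 134, 654, 472, 983, -, -]
Lookup 472: h=4, probe 4,5,6,7,8,9 → found at 9.

6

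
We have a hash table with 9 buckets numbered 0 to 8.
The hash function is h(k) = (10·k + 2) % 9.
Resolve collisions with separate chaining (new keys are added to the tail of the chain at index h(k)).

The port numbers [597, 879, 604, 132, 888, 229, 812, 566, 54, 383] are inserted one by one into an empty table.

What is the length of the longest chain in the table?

597 -> bucket 5
879 -> bucket 8
604 -> bucket 3
132 -> bucket 8 (collision)
888 -> bucket 8 (collision)
229 -> bucket 6
812 -> bucket 4
566 -> bucket 1
54 -> bucket 2
383 -> bucket 7
Final buckets:
0: ∅
1: 566
2: 54
3: 604
4: 812
5: 597
6: 229
7: 383
8: 879 -> 132 -> 888

3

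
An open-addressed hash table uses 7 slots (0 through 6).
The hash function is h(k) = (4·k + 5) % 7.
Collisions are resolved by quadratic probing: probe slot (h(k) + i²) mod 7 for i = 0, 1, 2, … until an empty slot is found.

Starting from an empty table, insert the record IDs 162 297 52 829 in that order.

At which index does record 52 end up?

Insert 162: h=2, slot 2 empty -> index 2.
Insert 297: h=3, slot 3 empty -> index 3.
Insert 52: h=3, slot 3 occupied -> index 4.
Insert 829: h=3, slots 3,4 occupied -> index 0.
Table: [829, _, 162, 297, 52, _, _]

4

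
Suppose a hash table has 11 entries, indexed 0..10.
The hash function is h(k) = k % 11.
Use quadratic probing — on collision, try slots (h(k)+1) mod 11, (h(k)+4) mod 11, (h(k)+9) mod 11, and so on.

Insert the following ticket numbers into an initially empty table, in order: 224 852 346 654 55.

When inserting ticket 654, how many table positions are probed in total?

3

224 hashes to 4; slot 4 is free => place at 4.
852 hashes to 5; slot 5 is free => place at 5.
346 hashes to 5; 5 taken => place at 6.
654 hashes to 5; 5,6 taken => place at 9.
55 hashes to 0; slot 0 is free => place at 0.
Table: [55, —, —, —, 224, 852, 346, —, —, 654, —]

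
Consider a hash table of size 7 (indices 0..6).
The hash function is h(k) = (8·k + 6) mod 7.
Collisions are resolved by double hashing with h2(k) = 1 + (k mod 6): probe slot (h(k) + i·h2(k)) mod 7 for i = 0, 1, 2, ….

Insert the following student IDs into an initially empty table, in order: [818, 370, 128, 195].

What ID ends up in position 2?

195

Insert 818: h=5, slot 5 empty -> index 5.
Insert 370: h=5, h2=5, slot 5 occupied -> index 3.
Insert 128: h=1, slot 1 empty -> index 1.
Insert 195: h=5, h2=4, slot 5 occupied -> index 2.
Table: [., 128, 195, 370, ., 818, .]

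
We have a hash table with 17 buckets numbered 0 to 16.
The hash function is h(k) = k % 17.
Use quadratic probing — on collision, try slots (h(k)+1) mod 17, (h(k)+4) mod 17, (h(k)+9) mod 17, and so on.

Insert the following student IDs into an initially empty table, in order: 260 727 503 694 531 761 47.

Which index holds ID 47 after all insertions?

12

260: h=5 → slot 5
727: h=13 → slot 13
503: h=10 → slot 10
694: h=14 → slot 14
531: h=4 → slot 4
761: h=13, probe 13,14,0 → slot 0
47: h=13, probe 13,14,0,5,12 → slot 12
Table: [761, —, —, —, 531, 260, —, —, —, —, 503, —, 47, 727, 694, —, —]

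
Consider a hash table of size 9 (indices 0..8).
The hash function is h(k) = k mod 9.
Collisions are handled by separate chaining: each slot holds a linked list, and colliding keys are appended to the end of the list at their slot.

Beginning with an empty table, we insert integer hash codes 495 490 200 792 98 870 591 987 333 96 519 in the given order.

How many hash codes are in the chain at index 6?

5

495 -> bucket 0
490 -> bucket 4
200 -> bucket 2
792 -> bucket 0 (collision)
98 -> bucket 8
870 -> bucket 6
591 -> bucket 6 (collision)
987 -> bucket 6 (collision)
333 -> bucket 0 (collision)
96 -> bucket 6 (collision)
519 -> bucket 6 (collision)
Final buckets:
0: 495 -> 792 -> 333
1: ∅
2: 200
3: ∅
4: 490
5: ∅
6: 870 -> 591 -> 987 -> 96 -> 519
7: ∅
8: 98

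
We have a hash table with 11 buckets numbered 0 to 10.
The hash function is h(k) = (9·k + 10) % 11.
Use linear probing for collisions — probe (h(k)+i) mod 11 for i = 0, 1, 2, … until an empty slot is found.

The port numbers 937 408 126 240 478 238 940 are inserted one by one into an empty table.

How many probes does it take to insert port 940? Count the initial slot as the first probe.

Insert 937: h=6, slot 6 empty -> index 6.
Insert 408: h=8, slot 8 empty -> index 8.
Insert 126: h=0, slot 0 empty -> index 0.
Insert 240: h=3, slot 3 empty -> index 3.
Insert 478: h=0, slot 0 occupied -> index 1.
Insert 238: h=7, slot 7 empty -> index 7.
Insert 940: h=0, slots 0,1 occupied -> index 2.
Table: [126, 478, 940, 240, —, —, 937, 238, 408, —, —]

3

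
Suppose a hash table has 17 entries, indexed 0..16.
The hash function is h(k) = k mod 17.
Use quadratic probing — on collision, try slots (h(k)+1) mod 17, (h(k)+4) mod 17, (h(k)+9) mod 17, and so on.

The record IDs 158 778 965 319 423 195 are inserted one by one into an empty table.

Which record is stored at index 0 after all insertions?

319

Insert 158: h=5, slot 5 empty → index 5.
Insert 778: h=13, slot 13 empty → index 13.
Insert 965: h=13, slot 13 occupied → index 14.
Insert 319: h=13, slots 13,14 occupied → index 0.
Insert 423: h=15, slot 15 empty → index 15.
Insert 195: h=8, slot 8 empty → index 8.
Table: [319, -, -, -, -, 158, -, -, 195, -, -, -, -, 778, 965, 423, -]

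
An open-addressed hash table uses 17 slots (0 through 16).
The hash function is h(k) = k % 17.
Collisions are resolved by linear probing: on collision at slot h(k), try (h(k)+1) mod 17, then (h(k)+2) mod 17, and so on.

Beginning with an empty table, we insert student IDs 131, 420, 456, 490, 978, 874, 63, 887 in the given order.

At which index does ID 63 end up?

131: h=12 → slot 12
420: h=12, probe 12,13 → slot 13
456: h=14 → slot 14
490: h=14, probe 14,15 → slot 15
978: h=9 → slot 9
874: h=7 → slot 7
63: h=12, probe 12,13,14,15,16 → slot 16
887: h=3 → slot 3
Table: [—, —, —, 887, —, —, —, 874, —, 978, —, —, 131, 420, 456, 490, 63]

16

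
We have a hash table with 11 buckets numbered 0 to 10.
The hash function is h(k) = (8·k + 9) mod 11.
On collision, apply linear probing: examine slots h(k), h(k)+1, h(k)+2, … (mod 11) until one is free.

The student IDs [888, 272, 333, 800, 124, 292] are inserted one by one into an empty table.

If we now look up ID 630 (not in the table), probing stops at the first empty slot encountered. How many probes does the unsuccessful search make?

888: h=7 -> slot 7
272: h=7, probe 7,8 -> slot 8
333: h=0 -> slot 0
800: h=7, probe 7,8,9 -> slot 9
124: h=0, probe 0,1 -> slot 1
292: h=2 -> slot 2
Table: [333, 124, 292, _, _, _, _, 888, 272, 800, _]
Lookup 630: h=0, probe 0,1,2,3 → slot 3 empty, not found.

4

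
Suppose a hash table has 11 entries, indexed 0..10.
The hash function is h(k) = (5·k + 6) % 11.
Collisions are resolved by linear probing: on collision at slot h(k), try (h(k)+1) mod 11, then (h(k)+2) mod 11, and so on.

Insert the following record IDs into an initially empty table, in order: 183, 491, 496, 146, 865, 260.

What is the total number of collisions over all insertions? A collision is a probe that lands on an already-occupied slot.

183 hashes to 8; slot 8 is free → place at 8.
491 hashes to 8; 8 taken → place at 9.
496 hashes to 0; slot 0 is free → place at 0.
146 hashes to 10; slot 10 is free → place at 10.
865 hashes to 8; 8,9,10,0 taken → place at 1.
260 hashes to 8; 8,9,10,0,1 taken → place at 2.
Table: [496, 865, 260, ., ., ., ., ., 183, 491, 146]

10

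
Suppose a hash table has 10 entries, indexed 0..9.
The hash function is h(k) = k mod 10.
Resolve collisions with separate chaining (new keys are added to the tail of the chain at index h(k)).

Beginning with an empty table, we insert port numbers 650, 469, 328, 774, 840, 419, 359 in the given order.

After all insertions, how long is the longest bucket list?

Insert 650: h=0, bucket 0 empty -> new chain.
Insert 469: h=9, bucket 9 empty -> new chain.
Insert 328: h=8, bucket 8 empty -> new chain.
Insert 774: h=4, bucket 4 empty -> new chain.
Insert 840: h=0, bucket 0 nonempty -> append to chain.
Insert 419: h=9, bucket 9 nonempty -> append to chain.
Insert 359: h=9, bucket 9 nonempty -> append to chain.
Final buckets:
0: 650 -> 840
1: _
2: _
3: _
4: 774
5: _
6: _
7: _
8: 328
9: 469 -> 419 -> 359

3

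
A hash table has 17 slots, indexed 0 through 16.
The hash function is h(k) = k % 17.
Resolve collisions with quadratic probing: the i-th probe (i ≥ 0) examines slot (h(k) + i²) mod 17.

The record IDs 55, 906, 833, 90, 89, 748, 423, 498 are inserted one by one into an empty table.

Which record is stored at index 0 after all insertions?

55: h=4 => slot 4
906: h=5 => slot 5
833: h=0 => slot 0
90: h=5, probe 5,6 => slot 6
89: h=4, probe 4,5,8 => slot 8
748: h=0, probe 0,1 => slot 1
423: h=15 => slot 15
498: h=5, probe 5,6,9 => slot 9
Table: [833, 748, ., ., 55, 906, 90, ., 89, 498, ., ., ., ., ., 423, .]

833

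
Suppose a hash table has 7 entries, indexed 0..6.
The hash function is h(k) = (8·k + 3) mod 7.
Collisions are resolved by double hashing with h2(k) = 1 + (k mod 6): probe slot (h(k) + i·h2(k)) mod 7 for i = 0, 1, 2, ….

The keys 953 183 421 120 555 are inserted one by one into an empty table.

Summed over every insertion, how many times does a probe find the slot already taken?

4

953 hashes to 4; slot 4 is free -> place at 4.
183 hashes to 4, h2=4; 4 taken -> place at 1.
421 hashes to 4, h2=2; 4 taken -> place at 6.
120 hashes to 4, h2=1; 4 taken -> place at 5.
555 hashes to 5, h2=4; 5 taken -> place at 2.
Table: [∅, 183, 555, ∅, 953, 120, 421]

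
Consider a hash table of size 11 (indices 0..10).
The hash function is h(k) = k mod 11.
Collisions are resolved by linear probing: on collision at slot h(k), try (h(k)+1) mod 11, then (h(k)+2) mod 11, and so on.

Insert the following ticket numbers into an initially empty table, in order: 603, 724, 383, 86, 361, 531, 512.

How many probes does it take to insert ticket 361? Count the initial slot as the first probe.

603 hashes to 9; slot 9 is free → place at 9.
724 hashes to 9; 9 taken → place at 10.
383 hashes to 9; 9,10 taken → place at 0.
86 hashes to 9; 9,10,0 taken → place at 1.
361 hashes to 9; 9,10,0,1 taken → place at 2.
531 hashes to 3; slot 3 is free → place at 3.
512 hashes to 6; slot 6 is free → place at 6.
Table: [383, 86, 361, 531, _, _, 512, _, _, 603, 724]

5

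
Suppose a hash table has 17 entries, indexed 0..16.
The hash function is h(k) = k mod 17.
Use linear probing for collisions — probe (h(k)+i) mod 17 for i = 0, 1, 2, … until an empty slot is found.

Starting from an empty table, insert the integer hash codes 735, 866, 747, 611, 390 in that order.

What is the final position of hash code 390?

735 hashes to 4; slot 4 is free => place at 4.
866 hashes to 16; slot 16 is free => place at 16.
747 hashes to 16; 16 taken => place at 0.
611 hashes to 16; 16,0 taken => place at 1.
390 hashes to 16; 16,0,1 taken => place at 2.
Table: [747, 611, 390, _, 735, _, _, _, _, _, _, _, _, _, _, _, 866]

2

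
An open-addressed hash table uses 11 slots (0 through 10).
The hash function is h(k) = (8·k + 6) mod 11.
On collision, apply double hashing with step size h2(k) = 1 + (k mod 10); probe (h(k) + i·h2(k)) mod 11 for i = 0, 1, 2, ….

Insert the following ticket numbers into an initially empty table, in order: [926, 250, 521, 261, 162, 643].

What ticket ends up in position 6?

261

Insert 926: h=0, slot 0 empty -> index 0.
Insert 250: h=4, slot 4 empty -> index 4.
Insert 521: h=5, slot 5 empty -> index 5.
Insert 261: h=4, h2=2, slot 4 occupied -> index 6.
Insert 162: h=4, h2=3, slot 4 occupied -> index 7.
Insert 643: h=2, slot 2 empty -> index 2.
Table: [926, _, 643, _, 250, 521, 261, 162, _, _, _]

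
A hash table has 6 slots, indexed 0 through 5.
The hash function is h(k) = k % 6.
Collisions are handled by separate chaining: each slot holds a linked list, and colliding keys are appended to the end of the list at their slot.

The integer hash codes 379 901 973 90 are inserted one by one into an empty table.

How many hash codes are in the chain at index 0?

1

Insert 379: h=1, bucket 1 empty -> new chain.
Insert 901: h=1, bucket 1 nonempty -> append to chain.
Insert 973: h=1, bucket 1 nonempty -> append to chain.
Insert 90: h=0, bucket 0 empty -> new chain.
Final buckets:
0: 90
1: 379 -> 901 -> 973
2: ∅
3: ∅
4: ∅
5: ∅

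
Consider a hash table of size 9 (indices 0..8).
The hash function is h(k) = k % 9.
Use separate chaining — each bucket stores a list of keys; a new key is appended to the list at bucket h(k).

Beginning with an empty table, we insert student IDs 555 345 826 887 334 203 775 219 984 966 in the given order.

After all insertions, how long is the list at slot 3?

4

555 -> bucket 6
345 -> bucket 3
826 -> bucket 7
887 -> bucket 5
334 -> bucket 1
203 -> bucket 5 (collision)
775 -> bucket 1 (collision)
219 -> bucket 3 (collision)
984 -> bucket 3 (collision)
966 -> bucket 3 (collision)
Final buckets:
0: ∅
1: 334 -> 775
2: ∅
3: 345 -> 219 -> 984 -> 966
4: ∅
5: 887 -> 203
6: 555
7: 826
8: ∅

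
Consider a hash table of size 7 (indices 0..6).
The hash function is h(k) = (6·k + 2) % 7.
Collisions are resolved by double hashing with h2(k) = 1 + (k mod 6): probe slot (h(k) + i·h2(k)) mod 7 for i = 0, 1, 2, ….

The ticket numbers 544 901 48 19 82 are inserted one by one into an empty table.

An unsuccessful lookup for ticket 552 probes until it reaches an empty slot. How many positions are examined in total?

Insert 544: h=4, slot 4 empty => index 4.
Insert 901: h=4, h2=2, slot 4 occupied => index 6.
Insert 48: h=3, slot 3 empty => index 3.
Insert 19: h=4, h2=2, slots 4,6 occupied => index 1.
Insert 82: h=4, h2=5, slot 4 occupied => index 2.
Table: [∅, 19, 82, 48, 544, ∅, 901]
Lookup 552: h=3, h2=1, probe 3,4,5 → slot 5 empty, not found.

3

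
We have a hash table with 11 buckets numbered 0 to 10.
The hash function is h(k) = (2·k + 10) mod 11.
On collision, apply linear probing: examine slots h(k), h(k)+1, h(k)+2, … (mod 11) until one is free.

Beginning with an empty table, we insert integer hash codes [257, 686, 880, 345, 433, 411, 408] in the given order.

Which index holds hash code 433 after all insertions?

Insert 257: h=7, slot 7 empty => index 7.
Insert 686: h=7, slot 7 occupied => index 8.
Insert 880: h=10, slot 10 empty => index 10.
Insert 345: h=7, slots 7,8 occupied => index 9.
Insert 433: h=7, slots 7,8,9,10 occupied => index 0.
Insert 411: h=7, slots 7,8,9,10,0 occupied => index 1.
Insert 408: h=1, slot 1 occupied => index 2.
Table: [433, 411, 408, _, _, _, _, 257, 686, 345, 880]

0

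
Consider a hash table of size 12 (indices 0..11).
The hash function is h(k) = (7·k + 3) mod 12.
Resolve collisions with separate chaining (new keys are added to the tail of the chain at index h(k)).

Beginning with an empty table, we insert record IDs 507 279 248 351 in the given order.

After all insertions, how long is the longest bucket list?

Insert 507: h=0, bucket 0 empty → new chain.
Insert 279: h=0, bucket 0 nonempty → append to chain.
Insert 248: h=11, bucket 11 empty → new chain.
Insert 351: h=0, bucket 0 nonempty → append to chain.
Final buckets:
0: 507 -> 279 -> 351
1: .
2: .
3: .
4: .
5: .
6: .
7: .
8: .
9: .
10: .
11: 248

3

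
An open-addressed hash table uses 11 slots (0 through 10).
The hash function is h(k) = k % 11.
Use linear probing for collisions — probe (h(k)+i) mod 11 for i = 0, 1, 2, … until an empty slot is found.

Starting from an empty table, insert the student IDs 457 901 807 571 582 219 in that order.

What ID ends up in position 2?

219

457: h=6 → slot 6
901: h=10 → slot 10
807: h=4 → slot 4
571: h=10, probe 10,0 → slot 0
582: h=10, probe 10,0,1 → slot 1
219: h=10, probe 10,0,1,2 → slot 2
Table: [571, 582, 219, ∅, 807, ∅, 457, ∅, ∅, ∅, 901]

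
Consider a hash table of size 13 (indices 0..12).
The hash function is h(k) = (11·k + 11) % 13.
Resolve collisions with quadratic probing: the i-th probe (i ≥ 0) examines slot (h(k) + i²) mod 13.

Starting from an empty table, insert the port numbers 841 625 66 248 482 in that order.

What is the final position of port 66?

841 hashes to 6; slot 6 is free → place at 6.
625 hashes to 9; slot 9 is free → place at 9.
66 hashes to 9; 9 taken → place at 10.
248 hashes to 9; 9,10 taken → place at 0.
482 hashes to 9; 9,10,0 taken → place at 5.
Table: [248, —, —, —, —, 482, 841, —, —, 625, 66, —, —]

10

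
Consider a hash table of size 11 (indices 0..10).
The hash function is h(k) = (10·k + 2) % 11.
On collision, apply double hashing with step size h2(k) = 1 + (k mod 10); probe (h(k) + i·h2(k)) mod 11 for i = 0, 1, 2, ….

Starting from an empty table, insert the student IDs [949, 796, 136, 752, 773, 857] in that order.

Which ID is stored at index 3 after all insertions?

Insert 949: h=10, slot 10 empty → index 10.
Insert 796: h=9, slot 9 empty → index 9.
Insert 136: h=9, h2=7, slot 9 occupied → index 5.
Insert 752: h=9, h2=3, slot 9 occupied → index 1.
Insert 773: h=10, h2=4, slot 10 occupied → index 3.
Insert 857: h=3, h2=8, slot 3 occupied → index 0.
Table: [857, 752, -, 773, -, 136, -, -, -, 796, 949]

773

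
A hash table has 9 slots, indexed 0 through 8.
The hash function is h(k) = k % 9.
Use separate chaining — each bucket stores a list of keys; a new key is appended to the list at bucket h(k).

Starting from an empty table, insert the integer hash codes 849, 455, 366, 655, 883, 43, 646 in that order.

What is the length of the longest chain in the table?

3

Insert 849: h=3, bucket 3 empty → new chain.
Insert 455: h=5, bucket 5 empty → new chain.
Insert 366: h=6, bucket 6 empty → new chain.
Insert 655: h=7, bucket 7 empty → new chain.
Insert 883: h=1, bucket 1 empty → new chain.
Insert 43: h=7, bucket 7 nonempty → append to chain.
Insert 646: h=7, bucket 7 nonempty → append to chain.
Final buckets:
0: _
1: 883
2: _
3: 849
4: _
5: 455
6: 366
7: 655 -> 43 -> 646
8: _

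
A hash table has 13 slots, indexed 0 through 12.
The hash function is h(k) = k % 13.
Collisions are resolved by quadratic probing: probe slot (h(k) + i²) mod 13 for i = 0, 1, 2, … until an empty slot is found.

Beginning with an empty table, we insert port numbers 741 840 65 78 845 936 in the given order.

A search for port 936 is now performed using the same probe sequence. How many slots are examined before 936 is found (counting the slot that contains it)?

741 hashes to 0; slot 0 is free → place at 0.
840 hashes to 8; slot 8 is free → place at 8.
65 hashes to 0; 0 taken → place at 1.
78 hashes to 0; 0,1 taken → place at 4.
845 hashes to 0; 0,1,4 taken → place at 9.
936 hashes to 0; 0,1,4,9 taken → place at 3.
Table: [741, 65, —, 936, 78, —, —, —, 840, 845, —, —, —]
Lookup 936: h=0, probe 0,1,4,9,3 → found at 3.

5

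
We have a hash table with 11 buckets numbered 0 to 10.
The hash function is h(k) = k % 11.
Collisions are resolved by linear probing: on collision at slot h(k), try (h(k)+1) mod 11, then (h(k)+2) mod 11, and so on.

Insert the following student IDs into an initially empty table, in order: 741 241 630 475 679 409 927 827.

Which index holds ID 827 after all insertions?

7

741 hashes to 4; slot 4 is free -> place at 4.
241 hashes to 10; slot 10 is free -> place at 10.
630 hashes to 3; slot 3 is free -> place at 3.
475 hashes to 2; slot 2 is free -> place at 2.
679 hashes to 8; slot 8 is free -> place at 8.
409 hashes to 2; 2,3,4 taken -> place at 5.
927 hashes to 3; 3,4,5 taken -> place at 6.
827 hashes to 2; 2,3,4,5,6 taken -> place at 7.
Table: [-, -, 475, 630, 741, 409, 927, 827, 679, -, 241]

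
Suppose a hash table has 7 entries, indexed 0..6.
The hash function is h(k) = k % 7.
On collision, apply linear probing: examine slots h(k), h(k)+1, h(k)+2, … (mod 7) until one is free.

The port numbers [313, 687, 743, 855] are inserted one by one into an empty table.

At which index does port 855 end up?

313: h=5 → slot 5
687: h=1 → slot 1
743: h=1, probe 1,2 → slot 2
855: h=1, probe 1,2,3 → slot 3
Table: [_, 687, 743, 855, _, 313, _]

3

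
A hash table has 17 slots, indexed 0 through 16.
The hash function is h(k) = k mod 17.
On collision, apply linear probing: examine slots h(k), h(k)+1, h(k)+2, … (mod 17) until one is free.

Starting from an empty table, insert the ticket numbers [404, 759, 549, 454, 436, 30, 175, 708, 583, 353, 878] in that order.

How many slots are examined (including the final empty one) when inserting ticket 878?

404: h=13 => slot 13
759: h=11 => slot 11
549: h=5 => slot 5
454: h=12 => slot 12
436: h=11, probe 11,12,13,14 => slot 14
30: h=13, probe 13,14,15 => slot 15
175: h=5, probe 5,6 => slot 6
708: h=11, probe 11,12,13,14,15,16 => slot 16
583: h=5, probe 5,6,7 => slot 7
353: h=13, probe 13,14,15,16,0 => slot 0
878: h=11, probe 11,12,13,14,15,16,0,1 => slot 1
Table: [353, 878, -, -, -, 549, 175, 583, -, -, -, 759, 454, 404, 436, 30, 708]

8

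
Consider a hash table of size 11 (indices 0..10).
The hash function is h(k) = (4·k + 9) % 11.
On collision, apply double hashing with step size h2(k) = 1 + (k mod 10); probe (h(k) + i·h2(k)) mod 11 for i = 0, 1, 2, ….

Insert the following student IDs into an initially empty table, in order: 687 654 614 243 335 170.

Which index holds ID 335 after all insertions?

8

687: h=7 → slot 7
654: h=7, h2=5, probe 7,1 → slot 1
614: h=1, h2=5, probe 1,6 → slot 6
243: h=2 → slot 2
335: h=7, h2=6, probe 7,2,8 → slot 8
170: h=7, h2=1, probe 7,8,9 → slot 9
Table: [∅, 654, 243, ∅, ∅, ∅, 614, 687, 335, 170, ∅]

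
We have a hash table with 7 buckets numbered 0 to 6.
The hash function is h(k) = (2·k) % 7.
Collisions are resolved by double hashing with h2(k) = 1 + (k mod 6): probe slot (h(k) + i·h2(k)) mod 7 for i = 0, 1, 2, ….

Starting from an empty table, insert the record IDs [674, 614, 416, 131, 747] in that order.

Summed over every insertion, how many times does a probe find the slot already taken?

2

674 hashes to 4; slot 4 is free → place at 4.
614 hashes to 3; slot 3 is free → place at 3.
416 hashes to 6; slot 6 is free → place at 6.
131 hashes to 3, h2=6; 3 taken → place at 2.
747 hashes to 3, h2=4; 3 taken → place at 0.
Table: [747, —, 131, 614, 674, —, 416]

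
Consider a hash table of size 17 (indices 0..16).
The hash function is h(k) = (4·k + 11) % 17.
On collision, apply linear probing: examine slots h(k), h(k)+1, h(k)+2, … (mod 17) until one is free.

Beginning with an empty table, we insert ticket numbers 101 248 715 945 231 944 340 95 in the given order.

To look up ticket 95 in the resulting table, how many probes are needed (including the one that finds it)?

4

Insert 101: h=7, slot 7 empty -> index 7.
Insert 248: h=0, slot 0 empty -> index 0.
Insert 715: h=15, slot 15 empty -> index 15.
Insert 945: h=0, slot 0 occupied -> index 1.
Insert 231: h=0, slots 0,1 occupied -> index 2.
Insert 944: h=13, slot 13 empty -> index 13.
Insert 340: h=11, slot 11 empty -> index 11.
Insert 95: h=0, slots 0,1,2 occupied -> index 3.
Table: [248, 945, 231, 95, _, _, _, 101, _, _, _, 340, _, 944, _, 715, _]
Lookup 95: h=0, probe 0,1,2,3 → found at 3.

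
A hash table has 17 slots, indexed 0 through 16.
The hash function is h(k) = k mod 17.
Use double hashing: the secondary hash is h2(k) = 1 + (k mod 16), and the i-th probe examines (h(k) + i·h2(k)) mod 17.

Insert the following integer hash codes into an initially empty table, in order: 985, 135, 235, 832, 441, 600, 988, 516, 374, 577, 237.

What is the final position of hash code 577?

985 hashes to 16; slot 16 is free => place at 16.
135 hashes to 16, h2=8; 16 taken => place at 7.
235 hashes to 14; slot 14 is free => place at 14.
832 hashes to 16, h2=1; 16 taken => place at 0.
441 hashes to 16, h2=10; 16 taken => place at 9.
600 hashes to 5; slot 5 is free => place at 5.
988 hashes to 2; slot 2 is free => place at 2.
516 hashes to 6; slot 6 is free => place at 6.
374 hashes to 0, h2=7; 0,7,14 taken => place at 4.
577 hashes to 16, h2=2; 16 taken => place at 1.
237 hashes to 16, h2=14; 16 taken => place at 13.
Table: [832, 577, 988, -, 374, 600, 516, 135, -, 441, -, -, -, 237, 235, -, 985]

1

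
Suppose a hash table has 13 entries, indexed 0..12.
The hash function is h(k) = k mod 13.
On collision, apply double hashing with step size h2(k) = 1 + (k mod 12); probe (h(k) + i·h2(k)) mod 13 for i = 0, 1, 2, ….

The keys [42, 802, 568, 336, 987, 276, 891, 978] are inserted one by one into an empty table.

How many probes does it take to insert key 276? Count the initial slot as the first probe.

2

42 hashes to 3; slot 3 is free → place at 3.
802 hashes to 9; slot 9 is free → place at 9.
568 hashes to 9, h2=5; 9 taken → place at 1.
336 hashes to 11; slot 11 is free → place at 11.
987 hashes to 12; slot 12 is free → place at 12.
276 hashes to 3, h2=1; 3 taken → place at 4.
891 hashes to 7; slot 7 is free → place at 7.
978 hashes to 3, h2=7; 3 taken → place at 10.
Table: [_, 568, _, 42, 276, _, _, 891, _, 802, 978, 336, 987]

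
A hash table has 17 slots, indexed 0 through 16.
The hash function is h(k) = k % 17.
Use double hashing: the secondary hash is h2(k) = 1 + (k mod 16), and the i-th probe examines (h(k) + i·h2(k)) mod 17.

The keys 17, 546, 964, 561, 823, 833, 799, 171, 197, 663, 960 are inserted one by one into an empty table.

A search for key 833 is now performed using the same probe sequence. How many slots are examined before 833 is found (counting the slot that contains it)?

4

Insert 17: h=0, slot 0 empty → index 0.
Insert 546: h=2, slot 2 empty → index 2.
Insert 964: h=12, slot 12 empty → index 12.
Insert 561: h=0, h2=2, slots 0,2 occupied → index 4.
Insert 823: h=7, slot 7 empty → index 7.
Insert 833: h=0, h2=2, slots 0,2,4 occupied → index 6.
Insert 799: h=0, h2=16, slot 0 occupied → index 16.
Insert 171: h=1, slot 1 empty → index 1.
Insert 197: h=10, slot 10 empty → index 10.
Insert 663: h=0, h2=8, slot 0 occupied → index 8.
Insert 960: h=8, h2=1, slot 8 occupied → index 9.
Table: [17, 171, 546, ., 561, ., 833, 823, 663, 960, 197, ., 964, ., ., ., 799]
Lookup 833: h=0, h2=2, probe 0,2,4,6 → found at 6.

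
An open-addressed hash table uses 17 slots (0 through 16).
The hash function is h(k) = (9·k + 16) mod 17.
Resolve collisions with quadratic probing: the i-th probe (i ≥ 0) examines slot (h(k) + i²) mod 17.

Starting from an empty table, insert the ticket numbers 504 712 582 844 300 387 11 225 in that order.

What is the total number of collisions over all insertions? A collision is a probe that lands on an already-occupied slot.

10

504: h=13 → slot 13
712: h=15 → slot 15
582: h=1 → slot 1
844: h=13, probe 13,14 → slot 14
300: h=13, probe 13,14,0 → slot 0
387: h=14, probe 14,15,1,6 → slot 6
11: h=13, probe 13,14,0,5 → slot 5
225: h=1, probe 1,2 → slot 2
Table: [300, 582, 225, -, -, 11, 387, -, -, -, -, -, -, 504, 844, 712, -]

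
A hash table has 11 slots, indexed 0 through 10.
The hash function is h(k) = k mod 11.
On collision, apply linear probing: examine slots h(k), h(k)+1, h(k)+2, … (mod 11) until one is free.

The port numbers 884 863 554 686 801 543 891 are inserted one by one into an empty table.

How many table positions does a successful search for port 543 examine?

Insert 884: h=4, slot 4 empty => index 4.
Insert 863: h=5, slot 5 empty => index 5.
Insert 554: h=4, slots 4,5 occupied => index 6.
Insert 686: h=4, slots 4,5,6 occupied => index 7.
Insert 801: h=9, slot 9 empty => index 9.
Insert 543: h=4, slots 4,5,6,7 occupied => index 8.
Insert 891: h=0, slot 0 empty => index 0.
Table: [891, —, —, —, 884, 863, 554, 686, 543, 801, —]
Lookup 543: h=4, probe 4,5,6,7,8 → found at 8.

5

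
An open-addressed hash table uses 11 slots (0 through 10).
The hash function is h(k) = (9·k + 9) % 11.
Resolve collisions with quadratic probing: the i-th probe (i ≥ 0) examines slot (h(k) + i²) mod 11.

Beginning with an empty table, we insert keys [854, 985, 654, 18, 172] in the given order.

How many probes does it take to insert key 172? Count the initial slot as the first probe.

Insert 854: h=6, slot 6 empty -> index 6.
Insert 985: h=8, slot 8 empty -> index 8.
Insert 654: h=10, slot 10 empty -> index 10.
Insert 18: h=6, slot 6 occupied -> index 7.
Insert 172: h=6, slots 6,7,10 occupied -> index 4.
Table: [-, -, -, -, 172, -, 854, 18, 985, -, 654]

4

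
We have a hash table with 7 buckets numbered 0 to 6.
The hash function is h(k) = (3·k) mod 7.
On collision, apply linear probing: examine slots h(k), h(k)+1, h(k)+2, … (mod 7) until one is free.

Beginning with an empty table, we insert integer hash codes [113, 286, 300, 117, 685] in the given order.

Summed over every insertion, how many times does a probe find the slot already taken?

113: h=3 => slot 3
286: h=4 => slot 4
300: h=4, probe 4,5 => slot 5
117: h=1 => slot 1
685: h=4, probe 4,5,6 => slot 6
Table: [_, 117, _, 113, 286, 300, 685]

3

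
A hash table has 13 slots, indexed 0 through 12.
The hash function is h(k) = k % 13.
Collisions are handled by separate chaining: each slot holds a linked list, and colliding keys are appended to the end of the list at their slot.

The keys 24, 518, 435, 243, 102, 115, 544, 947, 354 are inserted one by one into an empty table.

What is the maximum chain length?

24 → bucket 11
518 → bucket 11 (collision)
435 → bucket 6
243 → bucket 9
102 → bucket 11 (collision)
115 → bucket 11 (collision)
544 → bucket 11 (collision)
947 → bucket 11 (collision)
354 → bucket 3
Final buckets:
0: —
1: —
2: —
3: 354
4: —
5: —
6: 435
7: —
8: —
9: 243
10: —
11: 24 -> 518 -> 102 -> 115 -> 544 -> 947
12: —

6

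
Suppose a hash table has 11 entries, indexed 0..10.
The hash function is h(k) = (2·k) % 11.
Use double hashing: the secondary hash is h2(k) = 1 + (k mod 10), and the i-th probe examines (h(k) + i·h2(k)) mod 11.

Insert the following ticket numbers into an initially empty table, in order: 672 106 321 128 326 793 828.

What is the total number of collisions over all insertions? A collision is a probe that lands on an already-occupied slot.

6

Insert 672: h=2, slot 2 empty → index 2.
Insert 106: h=3, slot 3 empty → index 3.
Insert 321: h=4, slot 4 empty → index 4.
Insert 128: h=3, h2=9, slot 3 occupied → index 1.
Insert 326: h=3, h2=7, slot 3 occupied → index 10.
Insert 793: h=2, h2=4, slot 2 occupied → index 6.
Insert 828: h=6, h2=9, slots 6,4,2 occupied → index 0.
Table: [828, 128, 672, 106, 321, —, 793, —, —, —, 326]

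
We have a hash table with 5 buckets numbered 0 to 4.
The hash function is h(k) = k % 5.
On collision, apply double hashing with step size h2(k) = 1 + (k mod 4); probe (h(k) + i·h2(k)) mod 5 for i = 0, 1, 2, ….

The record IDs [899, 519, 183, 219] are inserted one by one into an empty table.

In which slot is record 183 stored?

2

899 hashes to 4; slot 4 is free → place at 4.
519 hashes to 4, h2=4; 4 taken → place at 3.
183 hashes to 3, h2=4; 3 taken → place at 2.
219 hashes to 4, h2=4; 4,3,2 taken → place at 1.
Table: [_, 219, 183, 519, 899]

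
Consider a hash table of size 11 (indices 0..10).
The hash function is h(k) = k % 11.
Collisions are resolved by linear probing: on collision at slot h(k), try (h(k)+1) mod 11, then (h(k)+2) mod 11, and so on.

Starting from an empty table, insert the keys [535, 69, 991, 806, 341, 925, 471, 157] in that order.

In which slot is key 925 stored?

535 hashes to 7; slot 7 is free => place at 7.
69 hashes to 3; slot 3 is free => place at 3.
991 hashes to 1; slot 1 is free => place at 1.
806 hashes to 3; 3 taken => place at 4.
341 hashes to 0; slot 0 is free => place at 0.
925 hashes to 1; 1 taken => place at 2.
471 hashes to 9; slot 9 is free => place at 9.
157 hashes to 3; 3,4 taken => place at 5.
Table: [341, 991, 925, 69, 806, 157, —, 535, —, 471, —]

2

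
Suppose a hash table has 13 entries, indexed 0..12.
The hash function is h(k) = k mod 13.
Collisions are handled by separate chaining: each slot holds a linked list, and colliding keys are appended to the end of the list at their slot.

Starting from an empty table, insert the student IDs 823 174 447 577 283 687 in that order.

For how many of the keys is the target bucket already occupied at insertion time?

823 -> bucket 4
174 -> bucket 5
447 -> bucket 5 (collision)
577 -> bucket 5 (collision)
283 -> bucket 10
687 -> bucket 11
Final buckets:
0: -
1: -
2: -
3: -
4: 823
5: 174 -> 447 -> 577
6: -
7: -
8: -
9: -
10: 283
11: 687
12: -

2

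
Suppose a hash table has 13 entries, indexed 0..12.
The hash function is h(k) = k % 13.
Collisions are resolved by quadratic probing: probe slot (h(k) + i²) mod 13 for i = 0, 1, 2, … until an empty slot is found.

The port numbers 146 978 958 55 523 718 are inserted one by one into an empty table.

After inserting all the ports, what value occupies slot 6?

146: h=3 => slot 3
978: h=3, probe 3,4 => slot 4
958: h=9 => slot 9
55: h=3, probe 3,4,7 => slot 7
523: h=3, probe 3,4,7,12 => slot 12
718: h=3, probe 3,4,7,12,6 => slot 6
Table: [., ., ., 146, 978, ., 718, 55, ., 958, ., ., 523]

718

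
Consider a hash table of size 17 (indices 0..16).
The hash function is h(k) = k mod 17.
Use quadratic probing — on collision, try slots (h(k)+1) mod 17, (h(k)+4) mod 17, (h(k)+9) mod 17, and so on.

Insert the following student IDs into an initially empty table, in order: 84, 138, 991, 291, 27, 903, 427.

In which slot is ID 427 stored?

11

84 hashes to 16; slot 16 is free => place at 16.
138 hashes to 2; slot 2 is free => place at 2.
991 hashes to 5; slot 5 is free => place at 5.
291 hashes to 2; 2 taken => place at 3.
27 hashes to 10; slot 10 is free => place at 10.
903 hashes to 2; 2,3 taken => place at 6.
427 hashes to 2; 2,3,6 taken => place at 11.
Table: [_, _, 138, 291, _, 991, 903, _, _, _, 27, 427, _, _, _, _, 84]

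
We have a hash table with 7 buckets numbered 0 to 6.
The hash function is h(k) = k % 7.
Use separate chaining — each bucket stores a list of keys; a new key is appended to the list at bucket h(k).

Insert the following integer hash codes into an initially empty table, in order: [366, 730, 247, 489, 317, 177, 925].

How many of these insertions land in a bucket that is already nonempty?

4

Insert 366: h=2, bucket 2 empty → new chain.
Insert 730: h=2, bucket 2 nonempty → append to chain.
Insert 247: h=2, bucket 2 nonempty → append to chain.
Insert 489: h=6, bucket 6 empty → new chain.
Insert 317: h=2, bucket 2 nonempty → append to chain.
Insert 177: h=2, bucket 2 nonempty → append to chain.
Insert 925: h=1, bucket 1 empty → new chain.
Final buckets:
0: .
1: 925
2: 366 -> 730 -> 247 -> 317 -> 177
3: .
4: .
5: .
6: 489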